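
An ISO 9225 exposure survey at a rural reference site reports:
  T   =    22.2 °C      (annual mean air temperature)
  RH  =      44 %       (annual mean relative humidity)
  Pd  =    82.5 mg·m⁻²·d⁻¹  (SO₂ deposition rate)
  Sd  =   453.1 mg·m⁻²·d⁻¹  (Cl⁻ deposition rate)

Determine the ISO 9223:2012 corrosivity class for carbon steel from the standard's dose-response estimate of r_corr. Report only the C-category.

carbon steel: T>10 °C ⇒ hinge -0.054·(22.2−10) = -0.6588
  SO₂ term: 1.77·82.5^0.52·exp(0.02·44-0.6588) = 21.91
  Sd branch = 0.102·Sd^0.62·e^(0.033·RH+0.04·T) = 46.96 μm/a
  r_corr = 21.91 + 46.96 = 68.86 μm/a
68.9 μm/a falls in (50, 80] for carbon steel → category C4

C4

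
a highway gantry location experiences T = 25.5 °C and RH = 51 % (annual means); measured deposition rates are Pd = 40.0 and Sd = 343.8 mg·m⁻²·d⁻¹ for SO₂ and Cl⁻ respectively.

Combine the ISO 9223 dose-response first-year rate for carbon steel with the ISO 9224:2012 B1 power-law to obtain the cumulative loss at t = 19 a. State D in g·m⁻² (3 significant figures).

carbon steel: f(T) = -0.054·(T−10) [T>10 °C] = -0.8370
  sulphur-dioxide contribution → 14.47 μm/a
  chloride contribution → 56.89 μm/a
  total first-year rate 71.36 μm/a
Power-law: D(19) = r_corr · 19^0.523
  D(19) = 71.36 × 19^0.523 = 71.36 × 4.664 = 332.8 μm
  Mass loss = 332.8 μm × 7.85 g/cm³ = 2613 g·m⁻²

D(19) = 2.61e+03 g·m⁻²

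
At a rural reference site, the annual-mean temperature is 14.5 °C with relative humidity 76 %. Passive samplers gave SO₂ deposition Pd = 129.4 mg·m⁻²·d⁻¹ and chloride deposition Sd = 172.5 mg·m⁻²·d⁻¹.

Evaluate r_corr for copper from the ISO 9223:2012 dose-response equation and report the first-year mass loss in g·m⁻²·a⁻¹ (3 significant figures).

r_corr = 22.0 g·m⁻²·a⁻¹

copper: temperature factor f = -0.080·(4.5) = -0.3600
  SO₂ term: 0.0053·129.4^0.26·exp(0.059·76-0.3600) = 1.16
  Cl⁻ term: 0.01025·172.5^0.27·exp(0.036·76+0.049·14.5) = 1.293
  r_corr = 1.16 + 1.293 = 2.452 μm/a
Convert to mass loss: 2.452 μm/a × 8.96 g/cm³ = 21.97 g·m⁻²·a⁻¹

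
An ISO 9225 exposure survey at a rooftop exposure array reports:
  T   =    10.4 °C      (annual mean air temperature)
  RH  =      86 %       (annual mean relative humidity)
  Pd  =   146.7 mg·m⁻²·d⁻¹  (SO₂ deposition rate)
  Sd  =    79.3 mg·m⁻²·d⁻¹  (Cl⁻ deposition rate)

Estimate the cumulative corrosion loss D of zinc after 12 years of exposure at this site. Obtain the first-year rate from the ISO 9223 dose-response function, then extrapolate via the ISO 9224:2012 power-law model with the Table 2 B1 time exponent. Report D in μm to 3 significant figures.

zinc: f(T) = -0.071·(T−10) [T>10 °C] = -0.0284
  Pd branch = 0.0129·Pd^0.44·e^(0.046·RH+f) = 5.882 μm/a
  Cl⁻ term: 0.0175·79.3^0.57·exp(0.008·86+0.085·10.4) = 1.019
  sum: 5.882 + 1.019 → r_corr = 6.902 μm/a
Power-law: D(12) = r_corr · 12^0.813
  D(12) = 6.902 × 12^0.813 = 6.902 × 7.54 = 52.04 μm

D(12) = 52.0 μm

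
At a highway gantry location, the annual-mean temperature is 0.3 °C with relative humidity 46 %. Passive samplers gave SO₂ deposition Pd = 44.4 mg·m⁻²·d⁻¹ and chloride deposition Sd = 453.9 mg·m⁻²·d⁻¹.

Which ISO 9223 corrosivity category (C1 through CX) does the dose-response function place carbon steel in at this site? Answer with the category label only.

carbon steel: temperature factor f = +0.150·(-9.7) = -1.4550
  Pd branch = 1.77·Pd^0.52·e^(0.02·RH+f) = 7.452 μm/a
  Cl⁻ term: 0.102·453.9^0.62·exp(0.033·46+0.04·0.3) = 20.91
  r_corr = 7.452 + 20.91 = 28.36 μm/a
ISO 9223 Table 2 (carbon steel): 25 < 28.4 ≤ 50 μm/a ⇒ C3

C3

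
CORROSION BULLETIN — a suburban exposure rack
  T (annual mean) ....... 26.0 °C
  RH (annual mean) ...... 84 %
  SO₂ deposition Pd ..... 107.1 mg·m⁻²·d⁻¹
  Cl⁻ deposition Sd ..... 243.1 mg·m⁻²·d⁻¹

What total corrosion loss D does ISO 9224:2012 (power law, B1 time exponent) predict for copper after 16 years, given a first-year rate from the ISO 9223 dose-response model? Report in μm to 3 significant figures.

copper: T>10 °C ⇒ hinge -0.080·(26.0−10) = -1.2800
  SO₂ term: 0.0053·107.1^0.26·exp(0.059·84-1.2800) = 0.7055
  Sd branch = 0.01025·Sd^0.27·e^(0.036·RH+0.049·T) = 3.323 μm/a
  r_corr = 0.7055 + 3.323 = 4.028 μm/a
ISO 9224: D(t) = r_corr · t^b with b = 0.667 (copper, B1)
  D(16) = 4.028 × 16^0.667 = 4.028 × 6.355 = 25.6 μm

D(16) = 25.6 μm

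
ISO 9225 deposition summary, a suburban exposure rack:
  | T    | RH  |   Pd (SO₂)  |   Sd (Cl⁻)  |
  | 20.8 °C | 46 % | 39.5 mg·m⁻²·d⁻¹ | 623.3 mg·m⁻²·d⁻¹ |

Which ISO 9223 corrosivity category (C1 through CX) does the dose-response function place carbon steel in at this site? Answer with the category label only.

C4

carbon steel: f(T) = -0.054·(T−10) [T>10 °C] = -0.5832
  SO₂ term: 1.77·39.5^0.52·exp(0.02·46-0.5832) = 16.77
  Sd branch = 0.102·Sd^0.62·e^(0.033·RH+0.04·T) = 57.8 μm/a
  r_corr = 16.77 + 57.8 = 74.56 μm/a
74.6 μm/a falls in (50, 80] for carbon steel → category C4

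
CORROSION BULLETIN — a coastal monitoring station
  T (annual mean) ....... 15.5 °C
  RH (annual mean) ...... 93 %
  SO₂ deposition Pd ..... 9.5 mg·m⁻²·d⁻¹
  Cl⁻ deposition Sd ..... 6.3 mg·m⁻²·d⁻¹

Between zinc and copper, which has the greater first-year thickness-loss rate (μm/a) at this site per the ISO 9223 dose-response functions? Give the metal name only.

copper

zinc: T>10 °C ⇒ hinge -0.071·(15.5−10) = -0.3905
  SO₂ term: 0.0129·9.5^0.44·exp(0.046·93-0.3905) = 1.695
  Cl⁻ term: 0.0175·6.3^0.57·exp(0.008·93+0.085·15.5) = 0.3926
  r_corr = 1.695 + 0.3926 = 2.087 μm/a
copper: f(T) = -0.080·(T−10) [T>10 °C] = -0.4400
  SO₂ term: 0.0053·9.5^0.26·exp(0.059·93-0.4400) = 1.48
  Cl⁻ term: 0.01025·6.3^0.27·exp(0.036·93+0.049·15.5) = 1.024
  r_corr = 1.48 + 1.024 = 2.505 μm/a
Ordering by μm/a: copper (2.5) > zinc (2.09)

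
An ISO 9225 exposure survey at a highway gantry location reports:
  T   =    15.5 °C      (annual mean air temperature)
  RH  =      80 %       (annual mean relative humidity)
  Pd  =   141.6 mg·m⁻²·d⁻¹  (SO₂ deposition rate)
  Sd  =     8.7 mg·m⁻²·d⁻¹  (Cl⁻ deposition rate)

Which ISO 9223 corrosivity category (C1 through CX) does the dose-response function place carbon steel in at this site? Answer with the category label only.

carbon steel: temperature factor f = -0.054·(5.5) = -0.2970
  Pd branch = 1.77·Pd^0.52·e^(0.02·RH+f) = 85.59 μm/a
  Cl⁻ term: 0.102·8.7^0.62·exp(0.033·80+0.04·15.5) = 10.16
  sum: 85.59 + 10.16 → r_corr = 95.75 μm/a
95.7 μm/a falls in (80, 200] for carbon steel → category C5

C5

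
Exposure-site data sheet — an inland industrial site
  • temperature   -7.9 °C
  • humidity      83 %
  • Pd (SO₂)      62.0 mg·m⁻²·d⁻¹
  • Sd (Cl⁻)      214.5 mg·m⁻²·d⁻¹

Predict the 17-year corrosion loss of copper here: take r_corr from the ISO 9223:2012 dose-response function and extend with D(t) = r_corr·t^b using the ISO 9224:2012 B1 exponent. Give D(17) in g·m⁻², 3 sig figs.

D(17) = 47.8 g·m⁻²

copper: T≤10 °C ⇒ hinge +0.126·(-7.9−10) = -2.2554
  SO₂ term: 0.0053·62.0^0.26·exp(0.059·83-2.2554) = 0.2175
  Cl⁻ term: 0.01025·214.5^0.27·exp(0.036·83+0.049·-7.9) = 0.5885
  r_corr = 0.2175 + 0.5885 = 0.8061 μm/a
Long-term exponent b (ISO 9224 Table 2, B1) = 0.667
  D(17) = 0.8061 × 17^0.667 = 0.8061 × 6.618 = 5.334 μm
  Mass loss = 5.334 μm × 8.96 g/cm³ = 47.8 g·m⁻²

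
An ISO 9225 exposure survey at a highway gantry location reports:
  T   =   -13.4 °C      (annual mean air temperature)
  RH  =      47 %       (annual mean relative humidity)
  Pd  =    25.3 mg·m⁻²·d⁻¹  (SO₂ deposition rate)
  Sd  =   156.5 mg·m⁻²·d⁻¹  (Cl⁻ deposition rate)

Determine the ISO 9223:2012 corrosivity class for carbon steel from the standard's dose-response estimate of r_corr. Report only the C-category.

carbon steel: f(T) = +0.150·(T−10) [T≤10 °C] = -3.5100
  Pd branch = 1.77·Pd^0.52·e^(0.02·RH+f) = 0.7269 μm/a
  Sd branch = 0.102·Sd^0.62·e^(0.033·RH+0.04·T) = 6.457 μm/a
  r_corr = 0.7269 + 6.457 = 7.184 μm/a
ISO 9223 Table 2 (carbon steel): 1.3 < 7.18 ≤ 25 μm/a ⇒ C2

C2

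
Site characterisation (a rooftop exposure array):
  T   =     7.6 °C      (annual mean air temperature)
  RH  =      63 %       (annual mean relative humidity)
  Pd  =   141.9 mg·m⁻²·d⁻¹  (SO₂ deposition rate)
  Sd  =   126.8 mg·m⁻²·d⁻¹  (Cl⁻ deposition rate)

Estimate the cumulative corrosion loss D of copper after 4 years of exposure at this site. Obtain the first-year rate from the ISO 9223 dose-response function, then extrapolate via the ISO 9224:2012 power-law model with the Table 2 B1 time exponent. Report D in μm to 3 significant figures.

copper: T≤10 °C ⇒ hinge +0.126·(7.6−10) = -0.3024
  sulphur-dioxide contribution → 0.5844 μm/a
  chloride contribution → 0.5312 μm/a
  ⇒ r_corr(copper) = 1.116 μm/a
Long-term exponent b (ISO 9224 Table 2, B1) = 0.667
  D(4) = 1.116 × 4^0.667 = 1.116 × 2.521 = 2.813 μm

D(4) = 2.81 μm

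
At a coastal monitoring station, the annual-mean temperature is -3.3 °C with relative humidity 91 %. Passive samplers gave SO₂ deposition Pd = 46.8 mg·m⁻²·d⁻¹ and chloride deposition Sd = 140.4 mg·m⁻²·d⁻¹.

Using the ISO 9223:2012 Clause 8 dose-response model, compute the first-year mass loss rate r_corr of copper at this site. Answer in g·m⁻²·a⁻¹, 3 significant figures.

r_corr = 13.0 g·m⁻²·a⁻¹

copper: f(T) = +0.126·(T−10) [T≤10 °C] = -1.6758
  Pd branch = 0.0053·Pd^0.26·e^(0.059·RH+f) = 0.5787 μm/a
  Sd branch = 0.01025·Sd^0.27·e^(0.036·RH+0.049·T) = 0.8771 μm/a
  sum: 0.5787 + 0.8771 → r_corr = 1.456 μm/a
Convert to mass loss: 1.456 μm/a × 8.96 g/cm³ = 13.04 g·m⁻²·a⁻¹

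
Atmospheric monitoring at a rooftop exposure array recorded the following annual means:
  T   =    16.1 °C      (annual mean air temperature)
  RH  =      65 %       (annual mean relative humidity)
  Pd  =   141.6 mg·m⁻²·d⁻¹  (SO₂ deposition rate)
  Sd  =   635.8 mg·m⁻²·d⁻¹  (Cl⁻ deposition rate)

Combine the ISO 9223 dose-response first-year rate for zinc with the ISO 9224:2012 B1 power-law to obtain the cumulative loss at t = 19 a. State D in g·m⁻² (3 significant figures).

zinc: f(T) = -0.071·(T−10) [T>10 °C] = -0.4331
  SO₂ term: 0.0129·141.6^0.44·exp(0.046·65-0.4331) = 1.471
  Cl⁻ term: 0.0175·635.8^0.57·exp(0.008·65+0.085·16.1) = 4.582
  r_corr = 1.471 + 4.582 = 6.053 μm/a
Long-term exponent b (ISO 9224 Table 2, B1) = 0.813
  D(19) = 6.053 × 19^0.813 = 6.053 × 10.96 = 66.31 μm
  Mass loss = 66.31 μm × 7.14 g/cm³ = 473.5 g·m⁻²

D(19) = 473 g·m⁻²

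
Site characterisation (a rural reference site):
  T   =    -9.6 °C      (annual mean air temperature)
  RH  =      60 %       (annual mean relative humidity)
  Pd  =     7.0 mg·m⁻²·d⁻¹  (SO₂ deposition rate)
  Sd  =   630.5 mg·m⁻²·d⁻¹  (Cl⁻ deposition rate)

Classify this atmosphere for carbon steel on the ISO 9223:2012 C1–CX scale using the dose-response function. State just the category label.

C3

carbon steel: temperature factor f = +0.150·(-19.6) = -2.9400
  SO₂ term: 1.77·7.0^0.52·exp(0.02·60-2.9400) = 0.8546
  Cl⁻ term: 0.102·630.5^0.62·exp(0.033·60+0.04·-9.6) = 27.39
  r_corr = 0.8546 + 27.39 = 28.24 μm/a
Category bounds: 25…50 μm/a bracket r_corr ⇒ C3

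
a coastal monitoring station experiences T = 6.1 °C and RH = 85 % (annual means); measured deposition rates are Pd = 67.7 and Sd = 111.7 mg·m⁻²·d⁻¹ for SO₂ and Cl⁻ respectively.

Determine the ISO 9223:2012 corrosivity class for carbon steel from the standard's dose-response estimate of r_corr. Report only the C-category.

C5

carbon steel: f(T) = +0.150·(T−10) [T≤10 °C] = -0.5850
  SO₂ term: 1.77·67.7^0.52·exp(0.02·85-0.5850) = 48.32
  Cl⁻ term: 0.102·111.7^0.62·exp(0.033·85+0.04·6.1) = 40.05
  r_corr = 48.32 + 40.05 = 88.36 μm/a
ISO 9223 Table 2 (carbon steel): 80 < 88.4 ≤ 200 μm/a ⇒ C5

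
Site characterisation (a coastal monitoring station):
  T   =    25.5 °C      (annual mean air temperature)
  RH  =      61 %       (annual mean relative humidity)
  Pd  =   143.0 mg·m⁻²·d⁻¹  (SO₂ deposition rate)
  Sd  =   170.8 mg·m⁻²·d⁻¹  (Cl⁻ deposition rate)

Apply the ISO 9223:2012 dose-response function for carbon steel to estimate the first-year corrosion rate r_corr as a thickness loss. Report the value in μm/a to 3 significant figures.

carbon steel: f(T) = -0.054·(T−10) [T>10 °C] = -0.8370
  Pd branch = 1.77·Pd^0.52·e^(0.02·RH+f) = 34.28 μm/a
  Sd branch = 0.102·Sd^0.62·e^(0.033·RH+0.04·T) = 51.28 μm/a
  r_corr = 34.28 + 51.28 = 85.56 μm/a

r_corr = 85.6 μm/a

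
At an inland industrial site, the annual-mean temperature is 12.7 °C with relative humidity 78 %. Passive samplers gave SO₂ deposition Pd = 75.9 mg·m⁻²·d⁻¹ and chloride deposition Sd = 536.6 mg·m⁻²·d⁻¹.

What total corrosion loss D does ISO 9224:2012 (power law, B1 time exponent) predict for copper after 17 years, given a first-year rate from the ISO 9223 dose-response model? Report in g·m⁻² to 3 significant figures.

D(17) = 180 g·m⁻²

copper: T>10 °C ⇒ hinge -0.080·(12.7−10) = -0.2160
  SO₂ term: 0.0053·75.9^0.26·exp(0.059·78-0.2160) = 1.312
  Cl⁻ term: 0.01025·536.6^0.27·exp(0.036·78+0.049·12.7) = 1.728
  sum: 1.312 + 1.728 → r_corr = 3.04 μm/a
Long-term exponent b (ISO 9224 Table 2, B1) = 0.667
  D(17) = 3.04 × 17^0.667 = 3.04 × 6.618 = 20.12 μm
  Mass loss = 20.12 μm × 8.96 g/cm³ = 180.2 g·m⁻²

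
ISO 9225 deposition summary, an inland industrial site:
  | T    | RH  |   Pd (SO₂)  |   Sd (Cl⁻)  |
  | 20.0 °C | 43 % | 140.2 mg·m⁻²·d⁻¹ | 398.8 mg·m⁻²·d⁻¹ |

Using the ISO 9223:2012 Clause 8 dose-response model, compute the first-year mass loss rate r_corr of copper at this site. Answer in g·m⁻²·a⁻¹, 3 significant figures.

r_corr = 6.77 g·m⁻²·a⁻¹

copper: f(T) = -0.080·(T−10) [T>10 °C] = -0.8000
  SO₂ term: 0.0053·140.2^0.26·exp(0.059·43-0.8000) = 0.1088
  Cl⁻ term: 0.01025·398.8^0.27·exp(0.036·43+0.049·20.0) = 0.6469
  sum: 0.1088 + 0.6469 → r_corr = 0.7557 μm/a
Convert to mass loss: 0.7557 μm/a × 8.96 g/cm³ = 6.771 g·m⁻²·a⁻¹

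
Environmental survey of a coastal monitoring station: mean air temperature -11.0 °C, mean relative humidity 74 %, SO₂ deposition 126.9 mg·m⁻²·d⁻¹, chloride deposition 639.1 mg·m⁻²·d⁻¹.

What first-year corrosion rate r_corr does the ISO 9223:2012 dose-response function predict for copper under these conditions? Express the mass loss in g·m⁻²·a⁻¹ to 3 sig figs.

copper: T≤10 °C ⇒ hinge +0.126·(-11.0−10) = -2.6460
  sulphur-dioxide contribution → 0.1043 μm/a
  chloride contribution → 0.491 μm/a
  total first-year rate 0.5953 μm/a
Convert to mass loss: 0.5953 μm/a × 8.96 g/cm³ = 5.334 g·m⁻²·a⁻¹

r_corr = 5.33 g·m⁻²·a⁻¹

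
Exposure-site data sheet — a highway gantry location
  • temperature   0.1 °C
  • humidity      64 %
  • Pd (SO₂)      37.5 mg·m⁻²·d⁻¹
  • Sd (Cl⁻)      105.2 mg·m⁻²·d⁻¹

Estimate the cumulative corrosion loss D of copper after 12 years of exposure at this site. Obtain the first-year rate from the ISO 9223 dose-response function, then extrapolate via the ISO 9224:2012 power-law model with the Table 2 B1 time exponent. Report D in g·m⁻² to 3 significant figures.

D(12) = 25.1 g·m⁻²

copper: f(T) = +0.126·(T−10) [T≤10 °C] = -1.2474
  Pd branch = 0.0053·Pd^0.26·e^(0.059·RH+f) = 0.1705 μm/a
  Cl⁻ term: 0.01025·105.2^0.27·exp(0.036·64+0.049·0.1) = 0.3626
  r_corr = 0.1705 + 0.3626 = 0.5331 μm/a
Long-term exponent b (ISO 9224 Table 2, B1) = 0.667
  D(12) = 0.5331 × 12^0.667 = 0.5331 × 5.246 = 2.796 μm
  Mass loss = 2.796 μm × 8.96 g/cm³ = 25.06 g·m⁻²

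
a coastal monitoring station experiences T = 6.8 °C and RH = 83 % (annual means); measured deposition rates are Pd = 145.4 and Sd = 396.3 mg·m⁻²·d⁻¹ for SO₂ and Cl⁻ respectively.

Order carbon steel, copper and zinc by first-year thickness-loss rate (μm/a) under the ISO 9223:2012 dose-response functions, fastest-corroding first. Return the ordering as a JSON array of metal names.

carbon steel: f(T) = +0.150·(T−10) [T≤10 °C] = -0.4800
  Pd branch = 1.77·Pd^0.52·e^(0.02·RH+f) = 76.73 μm/a
  Sd branch = 0.102·Sd^0.62·e^(0.033·RH+0.04·T) = 84.53 μm/a
  r_corr = 76.73 + 84.53 = 161.3 μm/a
copper: f(T) = +0.126·(T−10) [T≤10 °C] = -0.4032
  Pd branch = 0.0053·Pd^0.26·e^(0.059·RH+f) = 1.731 μm/a
  Cl⁻ term: 0.01025·396.3^0.27·exp(0.036·83+0.049·6.8) = 1.427
  sum: 1.731 + 1.427 → r_corr = 3.158 μm/a
zinc: T≤10 °C ⇒ hinge +0.038·(6.8−10) = -0.1216
  Pd branch = 0.0129·Pd^0.44·e^(0.046·RH+f) = 4.65 μm/a
  Sd branch = 0.0175·Sd^0.57·e^(0.008·RH+0.085·T) = 1.834 μm/a
  sum: 4.65 + 1.834 → r_corr = 6.484 μm/a
Ordering by μm/a: carbon steel (161) > zinc (6.48) > copper (3.16)

["carbon steel", "zinc", "copper"]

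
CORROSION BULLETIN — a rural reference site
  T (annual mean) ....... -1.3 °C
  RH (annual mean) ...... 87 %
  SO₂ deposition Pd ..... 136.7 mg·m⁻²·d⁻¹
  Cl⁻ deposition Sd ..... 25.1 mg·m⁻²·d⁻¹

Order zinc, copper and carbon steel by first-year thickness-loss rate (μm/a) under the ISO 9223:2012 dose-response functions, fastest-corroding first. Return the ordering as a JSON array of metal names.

["carbon steel", "zinc", "copper"]

zinc: f(T) = +0.038·(T−10) [T≤10 °C] = -0.4294
  SO₂ term: 0.0129·136.7^0.44·exp(0.046·87-0.4294) = 3.998
  Sd branch = 0.0175·Sd^0.57·e^(0.008·RH+0.085·T) = 0.1973 μm/a
  sum: 3.998 + 0.1973 → r_corr = 4.196 μm/a
copper: f(T) = +0.126·(T−10) [T≤10 °C] = -1.4238
  SO₂ term: 0.0053·136.7^0.26·exp(0.059·87-1.4238) = 0.7771
  Sd branch = 0.01025·Sd^0.27·e^(0.036·RH+0.049·T) = 0.5262 μm/a
  sum: 0.7771 + 0.5262 → r_corr = 1.303 μm/a
carbon steel: T≤10 °C ⇒ hinge +0.150·(-1.3−10) = -1.6950
  Pd branch = 1.77·Pd^0.52·e^(0.02·RH+f) = 23.88 μm/a
  Cl⁻ term: 0.102·25.1^0.62·exp(0.033·87+0.04·-1.3) = 12.61
  r_corr = 23.88 + 12.61 = 36.49 μm/a
Ordering by μm/a: carbon steel (36.5) > zinc (4.2) > copper (1.3)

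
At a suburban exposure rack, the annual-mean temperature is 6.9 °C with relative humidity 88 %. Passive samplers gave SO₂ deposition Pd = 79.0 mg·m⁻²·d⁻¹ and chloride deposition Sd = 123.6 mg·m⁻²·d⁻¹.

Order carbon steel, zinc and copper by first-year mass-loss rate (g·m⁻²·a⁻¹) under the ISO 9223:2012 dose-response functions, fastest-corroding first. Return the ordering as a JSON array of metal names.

["carbon steel", "zinc", "copper"]

carbon steel: temperature factor f = +0.150·(-3.1) = -0.4650
  sulphur-dioxide contribution → 62.68 μm/a
  chloride contribution → 48.61 μm/a
  ⇒ r_corr(carbon steel) = 111.3 μm/a
  mass loss = 111.3 μm/a × 7.85 g/cm³ = 873.6 g·m⁻²·a⁻¹
zinc: T≤10 °C ⇒ hinge +0.038·(6.9−10) = -0.1178
  sulphur-dioxide contribution → 4.492 μm/a
  chloride contribution → 0.9907 μm/a
  ⇒ r_corr(zinc) = 5.482 μm/a
  mass loss = 5.482 μm/a × 7.14 g/cm³ = 39.14 g·m⁻²·a⁻¹
copper: temperature factor f = +0.126·(-3.1) = -0.3906
  sulphur-dioxide contribution → 2.009 μm/a
  chloride contribution → 1.254 μm/a
  ⇒ r_corr(copper) = 3.262 μm/a
  mass loss = 3.262 μm/a × 8.96 g/cm³ = 29.23 g·m⁻²·a⁻¹
Ordering by g·m⁻²·a⁻¹: carbon steel (874) > zinc (39.1) > copper (29.2)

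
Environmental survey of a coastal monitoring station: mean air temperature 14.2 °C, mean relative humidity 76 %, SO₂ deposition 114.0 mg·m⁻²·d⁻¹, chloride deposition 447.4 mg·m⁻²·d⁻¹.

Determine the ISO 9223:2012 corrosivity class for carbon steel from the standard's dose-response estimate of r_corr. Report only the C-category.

carbon steel: T>10 °C ⇒ hinge -0.054·(14.2−10) = -0.2268
  Pd branch = 1.77·Pd^0.52·e^(0.02·RH+f) = 75.72 μm/a
  Sd branch = 0.102·Sd^0.62·e^(0.033·RH+0.04·T) = 97.26 μm/a
  r_corr = 75.72 + 97.26 = 173 μm/a
173 μm/a falls in (80, 200] for carbon steel → category C5

C5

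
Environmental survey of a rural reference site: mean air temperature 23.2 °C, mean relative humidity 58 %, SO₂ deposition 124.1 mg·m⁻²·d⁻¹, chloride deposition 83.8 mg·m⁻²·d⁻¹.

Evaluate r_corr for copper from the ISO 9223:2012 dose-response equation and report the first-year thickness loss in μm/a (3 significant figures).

r_corr = 1.05 μm/a

copper: f(T) = -0.080·(T−10) [T>10 °C] = -1.0560
  SO₂ term: 0.0053·124.1^0.26·exp(0.059·58-1.0560) = 0.1978
  Cl⁻ term: 0.01025·83.8^0.27·exp(0.036·58+0.049·23.2) = 0.8521
  r_corr = 0.1978 + 0.8521 = 1.05 μm/a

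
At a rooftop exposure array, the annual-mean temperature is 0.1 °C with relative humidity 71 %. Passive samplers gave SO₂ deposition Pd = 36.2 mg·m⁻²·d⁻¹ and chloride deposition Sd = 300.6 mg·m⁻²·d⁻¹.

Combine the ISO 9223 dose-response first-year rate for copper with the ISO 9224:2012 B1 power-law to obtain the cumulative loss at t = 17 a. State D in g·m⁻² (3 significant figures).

copper: f(T) = +0.126·(T−10) [T≤10 °C] = -1.2474
  SO₂ term: 0.0053·36.2^0.26·exp(0.059·71-1.2474) = 0.2553
  Cl⁻ term: 0.01025·300.6^0.27·exp(0.036·71+0.049·0.1) = 0.6194
  sum: 0.2553 + 0.6194 → r_corr = 0.8747 μm/a
Long-term exponent b (ISO 9224 Table 2, B1) = 0.667
  D(17) = 0.8747 × 17^0.667 = 0.8747 × 6.618 = 5.789 μm
  Mass loss = 5.789 μm × 8.96 g/cm³ = 51.87 g·m⁻²

D(17) = 51.9 g·m⁻²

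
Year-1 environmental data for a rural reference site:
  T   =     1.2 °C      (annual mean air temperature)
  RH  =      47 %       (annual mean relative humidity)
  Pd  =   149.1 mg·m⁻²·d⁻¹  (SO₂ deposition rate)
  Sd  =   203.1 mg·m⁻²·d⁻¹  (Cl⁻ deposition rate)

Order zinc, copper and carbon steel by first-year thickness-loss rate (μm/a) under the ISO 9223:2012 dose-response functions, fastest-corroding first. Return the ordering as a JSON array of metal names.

["carbon steel", "zinc", "copper"]

zinc: f(T) = +0.038·(T−10) [T≤10 °C] = -0.3344
  sulphur-dioxide contribution → 0.7255 μm/a
  chloride contribution → 0.5835 μm/a
  ⇒ r_corr(zinc) = 1.309 μm/a
copper: T≤10 °C ⇒ hinge +0.126·(1.2−10) = -1.1088
  sulphur-dioxide contribution → 0.1028 μm/a
  chloride contribution → 0.2478 μm/a
  ⇒ r_corr(copper) = 0.3507 μm/a
carbon steel: T≤10 °C ⇒ hinge +0.150·(1.2−10) = -1.3200
  sulphur-dioxide contribution → 16.34 μm/a
  chloride contribution → 13.61 μm/a
  ⇒ r_corr(carbon steel) = 29.94 μm/a
Ordering by μm/a: carbon steel (29.9) > zinc (1.31) > copper (0.351)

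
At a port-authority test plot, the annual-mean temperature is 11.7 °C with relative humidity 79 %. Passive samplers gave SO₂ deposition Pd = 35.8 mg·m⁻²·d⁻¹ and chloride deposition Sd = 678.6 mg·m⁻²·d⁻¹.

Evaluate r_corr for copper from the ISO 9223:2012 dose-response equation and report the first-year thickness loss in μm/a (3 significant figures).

copper: T>10 °C ⇒ hinge -0.080·(11.7−10) = -0.1360
  sulphur-dioxide contribution → 1.24 μm/a
  chloride contribution → 1.817 μm/a
  ⇒ r_corr(copper) = 3.057 μm/a

r_corr = 3.06 μm/a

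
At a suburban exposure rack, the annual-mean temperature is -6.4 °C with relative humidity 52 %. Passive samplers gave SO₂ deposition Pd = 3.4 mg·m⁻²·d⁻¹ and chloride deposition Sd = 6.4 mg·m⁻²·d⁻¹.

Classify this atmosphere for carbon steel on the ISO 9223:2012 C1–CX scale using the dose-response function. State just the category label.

carbon steel: temperature factor f = +0.150·(-16.4) = -2.4600
  SO₂ term: 1.77·3.4^0.52·exp(0.02·52-2.4600) = 0.8084
  Cl⁻ term: 0.102·6.4^0.62·exp(0.033·52+0.04·-6.4) = 1.388
  r_corr = 0.8084 + 1.388 = 2.197 μm/a
Category bounds: 1.3…25 μm/a bracket r_corr ⇒ C2

C2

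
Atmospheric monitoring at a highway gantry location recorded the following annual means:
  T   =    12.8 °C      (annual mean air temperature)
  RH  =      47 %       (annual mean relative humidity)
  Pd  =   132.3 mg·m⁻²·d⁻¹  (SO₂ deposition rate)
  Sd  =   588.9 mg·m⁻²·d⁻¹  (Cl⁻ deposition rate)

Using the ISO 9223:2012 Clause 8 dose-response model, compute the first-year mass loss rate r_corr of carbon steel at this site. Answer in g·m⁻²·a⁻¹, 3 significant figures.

r_corr = 717 g·m⁻²·a⁻¹

carbon steel: T>10 °C ⇒ hinge -0.054·(12.8−10) = -0.1512
  Pd branch = 1.77·Pd^0.52·e^(0.02·RH+f) = 49.4 μm/a
  Sd branch = 0.102·Sd^0.62·e^(0.033·RH+0.04·T) = 41.88 μm/a
  sum: 49.4 + 41.88 → r_corr = 91.28 μm/a
Convert to mass loss: 91.28 μm/a × 7.85 g/cm³ = 716.6 g·m⁻²·a⁻¹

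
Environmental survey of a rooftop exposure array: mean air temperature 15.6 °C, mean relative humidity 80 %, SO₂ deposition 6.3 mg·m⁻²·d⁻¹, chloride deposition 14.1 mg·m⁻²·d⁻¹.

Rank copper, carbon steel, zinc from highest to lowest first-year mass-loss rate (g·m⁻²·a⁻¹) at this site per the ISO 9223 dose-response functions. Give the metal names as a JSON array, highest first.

copper: T>10 °C ⇒ hinge -0.080·(15.6−10) = -0.4480
  sulphur-dioxide contribution → 0.6129 μm/a
  chloride contribution → 0.8012 μm/a
  ⇒ r_corr(copper) = 1.414 μm/a
  mass loss = 1.414 μm/a × 8.96 g/cm³ = 12.67 g·m⁻²·a⁻¹
carbon steel: T>10 °C ⇒ hinge -0.054·(15.6−10) = -0.3024
  sulphur-dioxide contribution → 16.87 μm/a
  chloride contribution → 13.76 μm/a
  ⇒ r_corr(carbon steel) = 30.63 μm/a
  mass loss = 30.63 μm/a × 7.85 g/cm³ = 240.5 g·m⁻²·a⁻¹
zinc: f(T) = -0.071·(T−10) [T>10 °C] = -0.3976
  sulphur-dioxide contribution → 0.7724 μm/a
  chloride contribution → 0.5648 μm/a
  total first-year rate 1.337 μm/a
  mass loss = 1.337 μm/a × 7.14 g/cm³ = 9.548 g·m⁻²·a⁻¹
Ordering by g·m⁻²·a⁻¹: carbon steel (240) > copper (12.7) > zinc (9.55)

["carbon steel", "copper", "zinc"]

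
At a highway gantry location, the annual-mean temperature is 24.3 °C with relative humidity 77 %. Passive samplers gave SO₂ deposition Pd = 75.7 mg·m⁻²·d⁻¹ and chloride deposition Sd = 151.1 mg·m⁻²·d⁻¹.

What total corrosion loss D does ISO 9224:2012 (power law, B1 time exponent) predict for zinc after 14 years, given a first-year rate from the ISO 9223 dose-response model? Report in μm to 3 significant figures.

D(14) = 47.4 μm

zinc: T>10 °C ⇒ hinge -0.071·(24.3−10) = -1.0153
  Pd branch = 0.0129·Pd^0.44·e^(0.046·RH+f) = 1.083 μm/a
  Sd branch = 0.0175·Sd^0.57·e^(0.008·RH+0.085·T) = 4.465 μm/a
  r_corr = 1.083 + 4.465 = 5.548 μm/a
ISO 9224: D(t) = r_corr · t^b with b = 0.813 (zinc, B1)
  D(14) = 5.548 × 14^0.813 = 5.548 × 8.547 = 47.42 μm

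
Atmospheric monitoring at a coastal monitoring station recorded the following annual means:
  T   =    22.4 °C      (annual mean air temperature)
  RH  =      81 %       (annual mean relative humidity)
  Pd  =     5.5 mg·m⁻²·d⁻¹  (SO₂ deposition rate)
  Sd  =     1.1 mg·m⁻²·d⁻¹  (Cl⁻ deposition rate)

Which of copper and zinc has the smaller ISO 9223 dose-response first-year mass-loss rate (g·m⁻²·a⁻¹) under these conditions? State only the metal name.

copper: T>10 °C ⇒ hinge -0.080·(22.4−10) = -0.9920
  SO₂ term: 0.0053·5.5^0.26·exp(0.059·81-0.9920) = 0.3643
  Sd branch = 0.01025·Sd^0.27·e^(0.036·RH+0.049·T) = 0.5821 μm/a
  sum: 0.3643 + 0.5821 → r_corr = 0.9464 μm/a
  mass loss = 0.9464 μm/a × 8.96 g/cm³ = 8.479 g·m⁻²·a⁻¹
zinc: temperature factor f = -0.071·(12.4) = -0.8804
  Pd branch = 0.0129·Pd^0.44·e^(0.046·RH+f) = 0.4701 μm/a
  Cl⁻ term: 0.0175·1.1^0.57·exp(0.008·81+0.085·22.4) = 0.2371
  sum: 0.4701 + 0.2371 → r_corr = 0.7072 μm/a
  mass loss = 0.7072 μm/a × 7.14 g/cm³ = 5.049 g·m⁻²·a⁻¹
Ordering by g·m⁻²·a⁻¹: copper (8.48) > zinc (5.05)

zinc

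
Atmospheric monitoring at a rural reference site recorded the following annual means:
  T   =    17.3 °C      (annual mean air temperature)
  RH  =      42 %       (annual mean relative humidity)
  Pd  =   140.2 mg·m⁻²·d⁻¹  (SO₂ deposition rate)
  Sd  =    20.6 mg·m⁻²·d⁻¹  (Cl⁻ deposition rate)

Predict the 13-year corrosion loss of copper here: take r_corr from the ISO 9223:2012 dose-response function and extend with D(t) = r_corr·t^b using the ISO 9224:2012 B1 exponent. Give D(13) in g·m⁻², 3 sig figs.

D(13) = 18.5 g·m⁻²

copper: T>10 °C ⇒ hinge -0.080·(17.3−10) = -0.5840
  Pd branch = 0.0053·Pd^0.26·e^(0.059·RH+f) = 0.1273 μm/a
  Cl⁻ term: 0.01025·20.6^0.27·exp(0.036·42+0.049·17.3) = 0.2456
  sum: 0.1273 + 0.2456 → r_corr = 0.373 μm/a
ISO 9224: D(t) = r_corr · t^b with b = 0.667 (copper, B1)
  D(13) = 0.373 × 13^0.667 = 0.373 × 5.534 = 2.064 μm
  Mass loss = 2.064 μm × 8.96 g/cm³ = 18.49 g·m⁻²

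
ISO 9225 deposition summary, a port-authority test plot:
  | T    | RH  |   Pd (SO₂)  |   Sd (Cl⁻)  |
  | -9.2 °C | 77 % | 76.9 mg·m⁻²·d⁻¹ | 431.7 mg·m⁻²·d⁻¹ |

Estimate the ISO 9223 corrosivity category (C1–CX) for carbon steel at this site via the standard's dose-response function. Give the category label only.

carbon steel: f(T) = +0.150·(T−10) [T≤10 °C] = -2.8800
  Pd branch = 1.77·Pd^0.52·e^(0.02·RH+f) = 4.433 μm/a
  Sd branch = 0.102·Sd^0.62·e^(0.033·RH+0.04·T) = 38.56 μm/a
  r_corr = 4.433 + 38.56 = 42.99 μm/a
ISO 9223 Table 2 (carbon steel): 25 < 43 ≤ 50 μm/a ⇒ C3

C3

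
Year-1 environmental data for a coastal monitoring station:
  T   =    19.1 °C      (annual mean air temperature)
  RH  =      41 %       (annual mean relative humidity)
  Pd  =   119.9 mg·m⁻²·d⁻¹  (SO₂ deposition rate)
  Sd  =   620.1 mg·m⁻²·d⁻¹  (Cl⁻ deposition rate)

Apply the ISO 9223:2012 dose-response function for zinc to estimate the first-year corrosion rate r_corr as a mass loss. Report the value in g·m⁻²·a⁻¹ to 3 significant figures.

zinc: f(T) = -0.071·(T−10) [T>10 °C] = -0.6461
  SO₂ term: 0.0129·119.9^0.44·exp(0.046·41-0.6461) = 0.3662
  Cl⁻ term: 0.0175·620.1^0.57·exp(0.008·41+0.085·19.1) = 4.811
  r_corr = 0.3662 + 4.811 = 5.178 μm/a
Convert to mass loss: 5.178 μm/a × 7.14 g/cm³ = 36.97 g·m⁻²·a⁻¹

r_corr = 37.0 g·m⁻²·a⁻¹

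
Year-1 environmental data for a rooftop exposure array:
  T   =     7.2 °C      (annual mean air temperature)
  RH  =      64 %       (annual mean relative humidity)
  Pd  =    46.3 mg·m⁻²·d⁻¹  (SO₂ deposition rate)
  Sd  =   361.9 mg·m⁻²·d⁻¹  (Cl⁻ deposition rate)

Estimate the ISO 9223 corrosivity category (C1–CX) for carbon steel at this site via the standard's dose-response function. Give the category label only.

carbon steel: temperature factor f = +0.150·(-2.8) = -0.4200
  Pd branch = 1.77·Pd^0.52·e^(0.02·RH+f) = 30.73 μm/a
  Cl⁻ term: 0.102·361.9^0.62·exp(0.033·64+0.04·7.2) = 43.37
  sum: 30.73 + 43.37 → r_corr = 74.1 μm/a
Category bounds: 50…80 μm/a bracket r_corr ⇒ C4

C4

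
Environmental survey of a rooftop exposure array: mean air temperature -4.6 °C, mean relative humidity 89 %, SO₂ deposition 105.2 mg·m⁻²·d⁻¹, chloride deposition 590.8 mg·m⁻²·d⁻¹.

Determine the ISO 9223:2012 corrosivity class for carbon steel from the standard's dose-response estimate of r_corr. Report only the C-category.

carbon steel: f(T) = +0.150·(T−10) [T≤10 °C] = -2.1900
  sulphur-dioxide contribution → 13.22 μm/a
  chloride contribution → 83.66 μm/a
  ⇒ r_corr(carbon steel) = 96.88 μm/a
96.9 μm/a falls in (80, 200] for carbon steel → category C5

C5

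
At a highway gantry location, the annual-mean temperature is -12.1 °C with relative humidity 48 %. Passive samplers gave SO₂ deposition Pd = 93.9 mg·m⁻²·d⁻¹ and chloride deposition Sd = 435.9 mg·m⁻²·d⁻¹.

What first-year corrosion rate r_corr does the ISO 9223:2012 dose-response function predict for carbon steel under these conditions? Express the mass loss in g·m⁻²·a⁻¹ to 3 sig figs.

r_corr = 118 g·m⁻²·a⁻¹

carbon steel: T≤10 °C ⇒ hinge +0.150·(-12.1−10) = -3.3150
  Pd branch = 1.77·Pd^0.52·e^(0.02·RH+f) = 1.782 μm/a
  Cl⁻ term: 0.102·435.9^0.62·exp(0.033·48+0.04·-12.1) = 13.27
  r_corr = 1.782 + 13.27 = 15.05 μm/a
Convert to mass loss: 15.05 μm/a × 7.85 g/cm³ = 118.1 g·m⁻²·a⁻¹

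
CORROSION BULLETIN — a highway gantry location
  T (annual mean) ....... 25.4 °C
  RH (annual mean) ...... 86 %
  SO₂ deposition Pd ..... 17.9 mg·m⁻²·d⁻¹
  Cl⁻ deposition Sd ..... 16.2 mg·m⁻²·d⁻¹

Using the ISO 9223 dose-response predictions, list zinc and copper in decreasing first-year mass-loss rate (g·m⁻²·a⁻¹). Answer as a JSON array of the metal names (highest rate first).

zinc: temperature factor f = -0.071·(15.4) = -1.0934
  SO₂ term: 0.0129·17.9^0.44·exp(0.046·86-1.0934) = 0.8036
  Sd branch = 0.0175·Sd^0.57·e^(0.008·RH+0.085·T) = 1.475 μm/a
  r_corr = 0.8036 + 1.475 = 2.279 μm/a
  mass loss = 2.279 μm/a × 7.14 g/cm³ = 16.27 g·m⁻²·a⁻¹
copper: temperature factor f = -0.080·(15.4) = -1.2320
  SO₂ term: 0.0053·17.9^0.26·exp(0.059·86-1.2320) = 0.5231
  Cl⁻ term: 0.01025·16.2^0.27·exp(0.036·86+0.049·25.4) = 1.669
  sum: 0.5231 + 1.669 → r_corr = 2.192 μm/a
  mass loss = 2.192 μm/a × 8.96 g/cm³ = 19.64 g·m⁻²·a⁻¹
Ordering by g·m⁻²·a⁻¹: copper (19.6) > zinc (16.3)

["copper", "zinc"]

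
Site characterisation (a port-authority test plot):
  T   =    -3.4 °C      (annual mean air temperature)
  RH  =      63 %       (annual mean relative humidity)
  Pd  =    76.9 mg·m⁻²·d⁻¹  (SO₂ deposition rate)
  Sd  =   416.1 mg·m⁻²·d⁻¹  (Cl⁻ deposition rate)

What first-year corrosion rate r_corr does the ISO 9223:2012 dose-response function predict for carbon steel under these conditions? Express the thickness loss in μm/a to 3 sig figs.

r_corr = 37.9 μm/a

carbon steel: T≤10 °C ⇒ hinge +0.150·(-3.4−10) = -2.0100
  sulphur-dioxide contribution → 7.997 μm/a
  chloride contribution → 29.95 μm/a
  ⇒ r_corr(carbon steel) = 37.94 μm/a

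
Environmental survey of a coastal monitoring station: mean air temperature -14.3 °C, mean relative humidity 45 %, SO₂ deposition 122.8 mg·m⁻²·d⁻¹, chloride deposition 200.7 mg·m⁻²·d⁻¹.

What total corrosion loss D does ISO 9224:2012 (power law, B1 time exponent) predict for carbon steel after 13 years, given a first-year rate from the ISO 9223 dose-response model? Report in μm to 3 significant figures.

carbon steel: f(T) = +0.150·(T−10) [T≤10 °C] = -3.6450
  sulphur-dioxide contribution → 1.387 μm/a
  chloride contribution → 6.803 μm/a
  ⇒ r_corr(carbon steel) = 8.19 μm/a
Long-term exponent b (ISO 9224 Table 2, B1) = 0.523
  D(13) = 8.19 × 13^0.523 = 8.19 × 3.825 = 31.33 μm

D(13) = 31.3 μm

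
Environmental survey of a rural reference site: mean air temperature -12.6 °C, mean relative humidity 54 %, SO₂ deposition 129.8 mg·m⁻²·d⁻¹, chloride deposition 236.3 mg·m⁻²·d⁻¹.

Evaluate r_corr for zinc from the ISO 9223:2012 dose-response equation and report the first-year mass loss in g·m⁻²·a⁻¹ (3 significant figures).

r_corr = 5.47 g·m⁻²·a⁻¹

zinc: T≤10 °C ⇒ hinge +0.038·(-12.6−10) = -0.8588
  SO₂ term: 0.0129·129.8^0.44·exp(0.046·54-0.8588) = 0.5575
  Cl⁻ term: 0.0175·236.3^0.57·exp(0.008·54+0.085·-12.6) = 0.2082
  r_corr = 0.5575 + 0.2082 = 0.7657 μm/a
Convert to mass loss: 0.7657 μm/a × 7.14 g/cm³ = 5.467 g·m⁻²·a⁻¹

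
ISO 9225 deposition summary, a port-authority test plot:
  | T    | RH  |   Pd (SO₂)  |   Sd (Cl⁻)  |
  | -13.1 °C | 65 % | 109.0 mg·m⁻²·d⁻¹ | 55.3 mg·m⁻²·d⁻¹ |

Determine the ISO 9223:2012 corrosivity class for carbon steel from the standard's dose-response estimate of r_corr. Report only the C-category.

C2

carbon steel: temperature factor f = +0.150·(-23.1) = -3.4650
  sulphur-dioxide contribution → 2.329 μm/a
  chloride contribution → 6.21 μm/a
  ⇒ r_corr(carbon steel) = 8.539 μm/a
8.54 μm/a falls in (1.3, 25] for carbon steel → category C2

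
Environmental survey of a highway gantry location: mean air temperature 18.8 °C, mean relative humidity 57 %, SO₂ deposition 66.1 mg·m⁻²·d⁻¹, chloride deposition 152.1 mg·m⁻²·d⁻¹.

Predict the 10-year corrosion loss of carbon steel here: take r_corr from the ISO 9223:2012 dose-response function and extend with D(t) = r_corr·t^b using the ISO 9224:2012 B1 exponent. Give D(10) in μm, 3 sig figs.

D(10) = 208 μm

carbon steel: temperature factor f = -0.054·(8.8) = -0.4752
  Pd branch = 1.77·Pd^0.52·e^(0.02·RH+f) = 30.42 μm/a
  Cl⁻ term: 0.102·152.1^0.62·exp(0.033·57+0.04·18.8) = 31.99
  r_corr = 30.42 + 31.99 = 62.41 μm/a
Power-law: D(10) = r_corr · 10^0.523
  D(10) = 62.41 × 10^0.523 = 62.41 × 3.334 = 208.1 μm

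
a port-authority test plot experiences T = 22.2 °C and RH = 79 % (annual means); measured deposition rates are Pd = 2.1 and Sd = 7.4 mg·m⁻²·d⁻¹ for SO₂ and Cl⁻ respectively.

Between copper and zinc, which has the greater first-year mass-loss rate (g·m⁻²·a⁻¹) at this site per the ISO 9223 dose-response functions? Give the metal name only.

copper

copper: temperature factor f = -0.080·(12.2) = -0.9760
  Pd branch = 0.0053·Pd^0.26·e^(0.059·RH+f) = 0.2561 μm/a
  Sd branch = 0.01025·Sd^0.27·e^(0.036·RH+0.049·T) = 0.8974 μm/a
  r_corr = 0.2561 + 0.8974 = 1.153 μm/a
  mass loss = 1.153 μm/a × 8.96 g/cm³ = 10.34 g·m⁻²·a⁻¹
zinc: T>10 °C ⇒ hinge -0.071·(22.2−10) = -0.8662
  SO₂ term: 0.0129·2.1^0.44·exp(0.046·79-0.8662) = 0.2847
  Cl⁻ term: 0.0175·7.4^0.57·exp(0.008·79+0.085·22.2) = 0.68
  r_corr = 0.2847 + 0.68 = 0.9647 μm/a
  mass loss = 0.9647 μm/a × 7.14 g/cm³ = 6.888 g·m⁻²·a⁻¹
Ordering by g·m⁻²·a⁻¹: copper (10.3) > zinc (6.89)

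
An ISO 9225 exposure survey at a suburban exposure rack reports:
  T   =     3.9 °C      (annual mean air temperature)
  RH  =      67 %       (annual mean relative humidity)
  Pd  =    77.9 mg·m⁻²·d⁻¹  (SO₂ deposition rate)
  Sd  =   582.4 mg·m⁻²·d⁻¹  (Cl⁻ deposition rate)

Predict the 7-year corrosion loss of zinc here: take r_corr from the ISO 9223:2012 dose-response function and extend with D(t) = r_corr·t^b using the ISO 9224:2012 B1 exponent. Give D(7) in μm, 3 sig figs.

D(7) = 15.0 μm

zinc: T≤10 °C ⇒ hinge +0.038·(3.9−10) = -0.2318
  Pd branch = 0.0129·Pd^0.44·e^(0.046·RH+f) = 1.516 μm/a
  Sd branch = 0.0175·Sd^0.57·e^(0.008·RH+0.085·T) = 1.57 μm/a
  sum: 1.516 + 1.57 → r_corr = 3.086 μm/a
ISO 9224: D(t) = r_corr · t^b with b = 0.813 (zinc, B1)
  D(7) = 3.086 × 7^0.813 = 3.086 × 4.865 = 15.01 μm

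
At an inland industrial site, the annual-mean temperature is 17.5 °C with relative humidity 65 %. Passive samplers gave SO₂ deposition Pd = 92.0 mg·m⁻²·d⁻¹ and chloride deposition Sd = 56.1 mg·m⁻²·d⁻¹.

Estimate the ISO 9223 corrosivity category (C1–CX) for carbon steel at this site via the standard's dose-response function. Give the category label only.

C4

carbon steel: temperature factor f = -0.054·(7.5) = -0.4050
  SO₂ term: 1.77·92.0^0.52·exp(0.02·65-0.4050) = 45.48
  Sd branch = 0.102·Sd^0.62·e^(0.033·RH+0.04·T) = 21.31 μm/a
  sum: 45.48 + 21.31 → r_corr = 66.79 μm/a
ISO 9223 Table 2 (carbon steel): 50 < 66.8 ≤ 80 μm/a ⇒ C4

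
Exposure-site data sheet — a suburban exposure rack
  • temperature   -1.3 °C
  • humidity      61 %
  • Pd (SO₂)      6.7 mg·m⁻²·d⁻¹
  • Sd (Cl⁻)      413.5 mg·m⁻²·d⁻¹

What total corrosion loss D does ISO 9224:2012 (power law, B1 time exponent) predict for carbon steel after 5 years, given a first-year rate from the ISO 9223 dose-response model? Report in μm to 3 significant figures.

carbon steel: T≤10 °C ⇒ hinge +0.150·(-1.3−10) = -1.6950
  SO₂ term: 1.77·6.7^0.52·exp(0.02·61-1.6950) = 2.96
  Sd branch = 0.102·Sd^0.62·e^(0.033·RH+0.04·T) = 30.37 μm/a
  r_corr = 2.96 + 30.37 = 33.33 μm/a
Long-term exponent b (ISO 9224 Table 2, B1) = 0.523
  D(5) = 33.33 × 5^0.523 = 33.33 × 2.32 = 77.34 μm

D(5) = 77.3 μm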